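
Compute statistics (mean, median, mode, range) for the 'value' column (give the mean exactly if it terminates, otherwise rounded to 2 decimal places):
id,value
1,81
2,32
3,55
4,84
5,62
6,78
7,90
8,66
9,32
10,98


Data: [81, 32, 55, 84, 62, 78, 90, 66, 32, 98]
Count: 10
Sum: 678
Mean: 678/10 = 67.8
Sorted: [32, 32, 55, 62, 66, 78, 81, 84, 90, 98]
Median: 72.0
Mode: 32 (2 times)
Range: 98 - 32 = 66
Min: 32, Max: 98

mean=67.8, median=72.0, mode=32, range=66


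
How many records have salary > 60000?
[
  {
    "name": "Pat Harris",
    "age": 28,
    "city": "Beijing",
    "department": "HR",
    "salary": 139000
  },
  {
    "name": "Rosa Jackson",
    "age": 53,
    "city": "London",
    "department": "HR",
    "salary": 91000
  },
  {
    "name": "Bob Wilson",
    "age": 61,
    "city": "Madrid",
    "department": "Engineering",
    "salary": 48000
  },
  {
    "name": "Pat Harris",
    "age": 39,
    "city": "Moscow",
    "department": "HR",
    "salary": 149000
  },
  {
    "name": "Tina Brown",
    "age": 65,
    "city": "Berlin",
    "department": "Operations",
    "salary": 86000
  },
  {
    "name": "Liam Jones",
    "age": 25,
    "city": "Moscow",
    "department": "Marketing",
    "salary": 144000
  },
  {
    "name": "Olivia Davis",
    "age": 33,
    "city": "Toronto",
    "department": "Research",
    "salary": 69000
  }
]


Data: 7 records
Condition: salary > 60000

Checking each record:
  Pat Harris: 139000 MATCH
  Rosa Jackson: 91000 MATCH
  Bob Wilson: 48000
  Pat Harris: 149000 MATCH
  Tina Brown: 86000 MATCH
  Liam Jones: 144000 MATCH
  Olivia Davis: 69000 MATCH

Count: 6

6


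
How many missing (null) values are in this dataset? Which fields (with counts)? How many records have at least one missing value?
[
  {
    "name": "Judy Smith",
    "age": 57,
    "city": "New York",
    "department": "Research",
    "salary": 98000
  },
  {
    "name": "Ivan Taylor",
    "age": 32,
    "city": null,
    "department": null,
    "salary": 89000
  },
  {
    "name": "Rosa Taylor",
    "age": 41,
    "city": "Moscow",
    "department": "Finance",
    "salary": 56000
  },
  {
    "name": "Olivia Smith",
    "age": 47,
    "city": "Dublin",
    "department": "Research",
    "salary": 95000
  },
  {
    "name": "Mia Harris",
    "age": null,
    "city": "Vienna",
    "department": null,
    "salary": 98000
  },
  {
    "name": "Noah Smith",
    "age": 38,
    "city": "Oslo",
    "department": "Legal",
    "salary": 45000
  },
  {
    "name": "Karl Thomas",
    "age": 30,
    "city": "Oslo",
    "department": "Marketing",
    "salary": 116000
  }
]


Checking for missing (null) values in 7 records:

  Judy Smith: complete
  Ivan Taylor: city, department
  Rosa Taylor: complete
  Olivia Smith: complete
  Mia Harris: age, department
  Noah Smith: complete
  Karl Thomas: complete

Per field:
  name: 0 missing
  age: 1 missing
  city: 1 missing
  department: 2 missing
  salary: 0 missing

Total missing values: 4
Records with any missing: 2

4 missing values (age: 1, city: 1, department: 2); 2 incomplete records


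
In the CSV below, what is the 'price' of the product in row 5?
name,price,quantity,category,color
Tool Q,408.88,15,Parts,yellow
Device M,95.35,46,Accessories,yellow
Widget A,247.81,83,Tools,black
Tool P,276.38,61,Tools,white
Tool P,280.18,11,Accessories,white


Query: Row 5 ('Tool P'), column 'price'
Value: 280.18

280.18


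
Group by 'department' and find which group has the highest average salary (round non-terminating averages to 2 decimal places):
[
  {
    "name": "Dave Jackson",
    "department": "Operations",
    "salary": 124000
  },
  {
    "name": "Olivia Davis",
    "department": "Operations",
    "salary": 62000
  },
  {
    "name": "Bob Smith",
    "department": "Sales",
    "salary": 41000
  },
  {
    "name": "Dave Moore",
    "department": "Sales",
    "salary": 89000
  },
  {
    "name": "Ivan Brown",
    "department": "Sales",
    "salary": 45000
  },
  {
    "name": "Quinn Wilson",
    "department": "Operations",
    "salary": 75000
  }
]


Group by: department

Groups:
  Operations: 3 people, avg salary = 261000/3 = $87000
  Sales: 3 people, avg salary = 175000/3 ≈ $58333.33

Highest average salary: Operations ($87000)

Operations ($87000)


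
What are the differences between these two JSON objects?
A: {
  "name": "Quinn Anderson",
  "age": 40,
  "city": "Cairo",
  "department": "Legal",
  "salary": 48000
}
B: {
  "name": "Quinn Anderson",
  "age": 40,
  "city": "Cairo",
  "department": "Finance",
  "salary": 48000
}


Comparing each field (in key order):
  name: same
  age: same
  city: same
  department: DIFFERENT
  salary: same
Differences:
  department: Legal -> Finance

1 field(s) changed

1 change: department


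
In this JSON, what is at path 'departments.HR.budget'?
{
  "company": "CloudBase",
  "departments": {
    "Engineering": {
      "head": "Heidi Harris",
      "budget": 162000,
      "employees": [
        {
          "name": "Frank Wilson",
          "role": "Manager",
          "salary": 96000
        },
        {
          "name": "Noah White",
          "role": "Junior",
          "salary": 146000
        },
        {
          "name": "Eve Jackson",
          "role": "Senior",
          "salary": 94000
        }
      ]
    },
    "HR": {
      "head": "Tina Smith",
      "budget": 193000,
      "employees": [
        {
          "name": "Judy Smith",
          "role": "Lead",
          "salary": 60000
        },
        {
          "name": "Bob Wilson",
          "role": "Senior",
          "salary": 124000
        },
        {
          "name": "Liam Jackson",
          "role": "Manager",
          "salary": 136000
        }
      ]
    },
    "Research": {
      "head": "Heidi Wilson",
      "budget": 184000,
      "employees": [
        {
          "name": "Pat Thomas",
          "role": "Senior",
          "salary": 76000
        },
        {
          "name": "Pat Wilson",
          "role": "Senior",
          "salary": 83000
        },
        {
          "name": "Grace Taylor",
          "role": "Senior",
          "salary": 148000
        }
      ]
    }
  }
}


Path: departments.HR.budget

Navigate:
  -> departments
  -> HR
  -> budget = 193000

193000


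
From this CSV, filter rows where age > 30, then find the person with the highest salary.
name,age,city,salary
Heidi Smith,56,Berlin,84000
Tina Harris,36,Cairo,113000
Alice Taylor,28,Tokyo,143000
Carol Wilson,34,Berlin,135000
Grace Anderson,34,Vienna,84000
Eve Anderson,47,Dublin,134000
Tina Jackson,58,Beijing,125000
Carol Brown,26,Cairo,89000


Filter: age > 30
Sort by: salary (descending)

Filtered records (6):
  Carol Wilson, age 34, salary $135000
  Eve Anderson, age 47, salary $134000
  Tina Jackson, age 58, salary $125000
  Tina Harris, age 36, salary $113000
  Heidi Smith, age 56, salary $84000
  Grace Anderson, age 34, salary $84000

Highest salary: Carol Wilson ($135000)

Carol Wilson


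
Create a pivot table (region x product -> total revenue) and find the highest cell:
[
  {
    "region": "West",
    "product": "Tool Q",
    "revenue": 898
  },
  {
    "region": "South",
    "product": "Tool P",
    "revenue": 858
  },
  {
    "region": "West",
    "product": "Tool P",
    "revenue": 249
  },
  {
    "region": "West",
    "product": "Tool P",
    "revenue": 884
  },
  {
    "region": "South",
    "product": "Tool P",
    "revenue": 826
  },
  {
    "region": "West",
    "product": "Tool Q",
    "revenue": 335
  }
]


Pivot: region (rows) x product (columns) -> total revenue

     Tool P        Tool Q      
South         1684             0  
West          1133          1233  

Highest: South / Tool P = $1684

South / Tool P = $1684


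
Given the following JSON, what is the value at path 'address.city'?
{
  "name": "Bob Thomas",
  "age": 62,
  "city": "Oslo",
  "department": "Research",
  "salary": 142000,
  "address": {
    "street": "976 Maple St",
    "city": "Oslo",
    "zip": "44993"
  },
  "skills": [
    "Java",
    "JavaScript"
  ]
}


Query: address.city
Path: address -> city
Value: Oslo

Oslo


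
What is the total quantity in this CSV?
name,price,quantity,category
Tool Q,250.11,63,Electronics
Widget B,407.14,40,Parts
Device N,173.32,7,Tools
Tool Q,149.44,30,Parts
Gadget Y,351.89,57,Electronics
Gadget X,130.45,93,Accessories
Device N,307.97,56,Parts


Computing total quantity:
Values: [63, 40, 7, 30, 57, 93, 56]
Sum = 346

346


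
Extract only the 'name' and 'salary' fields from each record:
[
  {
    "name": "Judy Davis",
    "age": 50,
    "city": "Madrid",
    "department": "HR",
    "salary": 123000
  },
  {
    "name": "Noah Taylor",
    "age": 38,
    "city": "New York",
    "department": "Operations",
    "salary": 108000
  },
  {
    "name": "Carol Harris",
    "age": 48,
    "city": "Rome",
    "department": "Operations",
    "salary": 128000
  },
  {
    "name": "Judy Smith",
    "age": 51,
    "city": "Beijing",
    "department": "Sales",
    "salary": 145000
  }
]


Original: 4 records with fields: name, age, city, department, salary
Keep: ['name', 'salary']
Drop: ['age', 'city', 'department']
Result: 4 records, 2 fields each

[
  {
    "name": "Judy Davis",
    "salary": 123000
  },
  {
    "name": "Noah Taylor",
    "salary": 108000
  },
  {
    "name": "Carol Harris",
    "salary": 128000
  },
  {
    "name": "Judy Smith",
    "salary": 145000
  }
]


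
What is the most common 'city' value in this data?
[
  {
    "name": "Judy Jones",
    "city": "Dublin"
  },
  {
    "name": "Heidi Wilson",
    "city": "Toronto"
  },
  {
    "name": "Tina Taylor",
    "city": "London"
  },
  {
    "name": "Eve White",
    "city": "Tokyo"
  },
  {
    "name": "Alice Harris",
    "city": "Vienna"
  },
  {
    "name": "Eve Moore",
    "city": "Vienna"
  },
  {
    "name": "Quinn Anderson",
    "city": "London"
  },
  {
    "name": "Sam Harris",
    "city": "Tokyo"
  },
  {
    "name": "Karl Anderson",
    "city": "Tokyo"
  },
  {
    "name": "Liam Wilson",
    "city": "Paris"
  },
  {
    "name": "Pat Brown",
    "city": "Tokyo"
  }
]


Counting 'city' values across 11 records:

  Tokyo: 4 ####
  London: 2 ##
  Vienna: 2 ##
  Dublin: 1 #
  Toronto: 1 #
  Paris: 1 #

Most common: Tokyo (4 times)

Tokyo (4 times)


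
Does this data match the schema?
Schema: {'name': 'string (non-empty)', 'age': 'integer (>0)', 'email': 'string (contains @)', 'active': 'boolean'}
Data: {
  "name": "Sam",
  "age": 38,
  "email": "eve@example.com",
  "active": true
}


Validating each field against schema:
  name: OK (non-empty string)
  age: OK (positive integer)
  email: OK (string with @)
  active: OK (boolean)

Result: VALID

VALID


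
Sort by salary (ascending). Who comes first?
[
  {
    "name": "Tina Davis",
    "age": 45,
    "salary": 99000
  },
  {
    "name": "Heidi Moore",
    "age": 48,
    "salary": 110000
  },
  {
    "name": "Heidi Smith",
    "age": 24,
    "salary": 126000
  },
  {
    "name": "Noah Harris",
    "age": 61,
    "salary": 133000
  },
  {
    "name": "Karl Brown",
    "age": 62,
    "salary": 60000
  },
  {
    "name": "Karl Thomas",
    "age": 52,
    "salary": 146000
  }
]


Sort by: salary (ascending)

Sorted order:
  1. Karl Brown (salary = 60000)
  2. Tina Davis (salary = 99000)
  3. Heidi Moore (salary = 110000)
  4. Heidi Smith (salary = 126000)
  5. Noah Harris (salary = 133000)
  6. Karl Thomas (salary = 146000)

First: Karl Brown

Karl Brown


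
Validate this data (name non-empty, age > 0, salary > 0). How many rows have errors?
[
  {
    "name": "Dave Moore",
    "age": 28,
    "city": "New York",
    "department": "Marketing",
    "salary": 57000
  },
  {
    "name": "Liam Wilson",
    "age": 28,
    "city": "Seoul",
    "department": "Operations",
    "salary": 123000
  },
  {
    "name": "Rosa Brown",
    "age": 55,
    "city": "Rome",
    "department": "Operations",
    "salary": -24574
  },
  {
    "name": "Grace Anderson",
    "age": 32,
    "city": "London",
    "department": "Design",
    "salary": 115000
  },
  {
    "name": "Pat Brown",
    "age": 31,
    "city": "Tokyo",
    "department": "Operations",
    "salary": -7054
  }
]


Validating 5 records:
Rules: name non-empty, age > 0, salary > 0

  Row 1 (Dave Moore): OK
  Row 2 (Liam Wilson): OK
  Row 3 (Rosa Brown): negative salary: -24574
  Row 4 (Grace Anderson): OK
  Row 5 (Pat Brown): negative salary: -7054

Total errors: 2

2 errors


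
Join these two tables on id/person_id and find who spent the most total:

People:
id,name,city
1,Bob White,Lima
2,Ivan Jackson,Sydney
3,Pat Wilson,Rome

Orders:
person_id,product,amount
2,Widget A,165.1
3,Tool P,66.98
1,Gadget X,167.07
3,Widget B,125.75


Join on: people.id = orders.person_id

Joined rows:
  Ivan Jackson (Sydney) bought Widget A for $165.1
  Pat Wilson (Rome) bought Tool P for $66.98
  Bob White (Lima) bought Gadget X for $167.07
  Pat Wilson (Rome) bought Widget B for $125.75

Total per person:
  Pat Wilson: $192.73
  Bob White: $167.07
  Ivan Jackson: $165.10

Top spender: Pat Wilson ($192.73)

Pat Wilson ($192.73)


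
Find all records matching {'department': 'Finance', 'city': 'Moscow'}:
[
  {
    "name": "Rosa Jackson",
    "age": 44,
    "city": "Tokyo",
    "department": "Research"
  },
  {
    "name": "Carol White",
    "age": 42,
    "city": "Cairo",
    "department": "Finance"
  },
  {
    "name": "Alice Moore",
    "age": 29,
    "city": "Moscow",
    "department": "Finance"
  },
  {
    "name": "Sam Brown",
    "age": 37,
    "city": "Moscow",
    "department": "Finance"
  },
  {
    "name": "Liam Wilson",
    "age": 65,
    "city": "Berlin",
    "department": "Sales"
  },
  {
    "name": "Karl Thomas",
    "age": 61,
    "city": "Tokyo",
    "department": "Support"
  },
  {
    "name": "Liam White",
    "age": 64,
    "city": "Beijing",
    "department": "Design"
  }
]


Search criteria: {'department': 'Finance', 'city': 'Moscow'}

Checking 7 records:
  Rosa Jackson: {department: Research, city: Tokyo}
  Carol White: {department: Finance, city: Cairo}
  Alice Moore: {department: Finance, city: Moscow} <-- MATCH
  Sam Brown: {department: Finance, city: Moscow} <-- MATCH
  Liam Wilson: {department: Sales, city: Berlin}
  Karl Thomas: {department: Support, city: Tokyo}
  Liam White: {department: Design, city: Beijing}

Matches: ["Alice Moore", "Sam Brown"]

["Alice Moore", "Sam Brown"]


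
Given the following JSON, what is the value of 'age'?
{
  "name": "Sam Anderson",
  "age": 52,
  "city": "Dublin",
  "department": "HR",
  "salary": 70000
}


Looking up field 'age'
Value: 52

52


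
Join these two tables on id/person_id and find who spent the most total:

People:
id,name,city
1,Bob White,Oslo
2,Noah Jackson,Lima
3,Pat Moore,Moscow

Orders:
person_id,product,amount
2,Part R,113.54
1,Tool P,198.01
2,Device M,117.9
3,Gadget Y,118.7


Join on: people.id = orders.person_id

Joined rows:
  Noah Jackson (Lima) bought Part R for $113.54
  Bob White (Oslo) bought Tool P for $198.01
  Noah Jackson (Lima) bought Device M for $117.9
  Pat Moore (Moscow) bought Gadget Y for $118.7

Total per person:
  Noah Jackson: $231.44
  Bob White: $198.01
  Pat Moore: $118.70

Top spender: Noah Jackson ($231.44)

Noah Jackson ($231.44)


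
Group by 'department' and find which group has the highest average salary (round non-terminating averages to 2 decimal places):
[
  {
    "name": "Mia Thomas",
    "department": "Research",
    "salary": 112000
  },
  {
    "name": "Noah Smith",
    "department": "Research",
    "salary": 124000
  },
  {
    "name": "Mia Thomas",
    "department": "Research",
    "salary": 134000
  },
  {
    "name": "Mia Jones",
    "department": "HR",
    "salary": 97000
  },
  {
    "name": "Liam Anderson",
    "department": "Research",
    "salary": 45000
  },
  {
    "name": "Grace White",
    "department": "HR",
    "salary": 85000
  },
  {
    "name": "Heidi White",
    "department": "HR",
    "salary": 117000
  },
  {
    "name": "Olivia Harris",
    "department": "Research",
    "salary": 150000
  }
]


Group by: department

Groups:
  HR: 3 people, avg salary = 299000/3 ≈ $99666.67
  Research: 5 people, avg salary = 565000/5 = $113000

Highest average salary: Research ($113000)

Research ($113000)


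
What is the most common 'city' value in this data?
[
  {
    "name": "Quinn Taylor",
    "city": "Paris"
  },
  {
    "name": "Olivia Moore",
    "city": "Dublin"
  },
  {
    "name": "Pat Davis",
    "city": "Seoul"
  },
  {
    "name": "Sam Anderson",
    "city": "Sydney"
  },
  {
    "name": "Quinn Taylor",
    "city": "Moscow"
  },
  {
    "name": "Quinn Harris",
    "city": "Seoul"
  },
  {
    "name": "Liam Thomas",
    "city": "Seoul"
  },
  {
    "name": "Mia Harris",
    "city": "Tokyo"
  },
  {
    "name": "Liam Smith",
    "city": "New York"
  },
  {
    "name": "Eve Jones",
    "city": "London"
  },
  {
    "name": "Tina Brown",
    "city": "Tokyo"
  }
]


Counting 'city' values across 11 records:

  Seoul: 3 ###
  Tokyo: 2 ##
  Paris: 1 #
  Dublin: 1 #
  Sydney: 1 #
  Moscow: 1 #
  New York: 1 #
  London: 1 #

Most common: Seoul (3 times)

Seoul (3 times)


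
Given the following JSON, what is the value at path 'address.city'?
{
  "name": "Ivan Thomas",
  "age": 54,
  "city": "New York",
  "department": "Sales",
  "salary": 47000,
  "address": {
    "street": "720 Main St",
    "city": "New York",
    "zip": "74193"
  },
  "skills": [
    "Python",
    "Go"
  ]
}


Query: address.city
Path: address -> city
Value: New York

New York


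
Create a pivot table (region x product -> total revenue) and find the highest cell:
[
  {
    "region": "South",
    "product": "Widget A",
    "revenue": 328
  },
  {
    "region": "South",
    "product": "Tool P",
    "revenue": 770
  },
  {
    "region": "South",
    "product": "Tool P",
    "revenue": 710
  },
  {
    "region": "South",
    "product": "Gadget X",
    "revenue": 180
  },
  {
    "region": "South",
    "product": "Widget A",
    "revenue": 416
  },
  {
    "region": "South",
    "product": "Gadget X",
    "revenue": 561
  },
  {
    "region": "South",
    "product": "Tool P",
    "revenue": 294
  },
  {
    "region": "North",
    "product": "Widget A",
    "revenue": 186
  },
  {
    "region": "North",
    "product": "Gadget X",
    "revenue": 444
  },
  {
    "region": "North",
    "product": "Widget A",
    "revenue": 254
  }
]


Pivot: region (rows) x product (columns) -> total revenue

     Gadget X      Tool P        Widget A    
North          444             0           440  
South          741          1774           744  

Highest: South / Tool P = $1774

South / Tool P = $1774


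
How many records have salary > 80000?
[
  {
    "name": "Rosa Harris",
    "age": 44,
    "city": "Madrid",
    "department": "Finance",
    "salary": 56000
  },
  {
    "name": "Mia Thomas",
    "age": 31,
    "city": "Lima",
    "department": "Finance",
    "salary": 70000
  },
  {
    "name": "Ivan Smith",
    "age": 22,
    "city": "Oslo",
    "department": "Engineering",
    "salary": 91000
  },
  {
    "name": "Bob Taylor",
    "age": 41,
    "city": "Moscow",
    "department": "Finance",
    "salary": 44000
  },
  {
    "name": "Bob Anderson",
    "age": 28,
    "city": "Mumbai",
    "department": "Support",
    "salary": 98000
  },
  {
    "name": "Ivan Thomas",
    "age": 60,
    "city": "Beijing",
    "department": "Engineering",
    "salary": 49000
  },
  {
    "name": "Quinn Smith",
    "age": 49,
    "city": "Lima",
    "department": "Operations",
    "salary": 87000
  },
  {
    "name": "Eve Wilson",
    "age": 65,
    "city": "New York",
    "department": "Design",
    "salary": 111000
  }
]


Data: 8 records
Condition: salary > 80000

Checking each record:
  Rosa Harris: 56000
  Mia Thomas: 70000
  Ivan Smith: 91000 MATCH
  Bob Taylor: 44000
  Bob Anderson: 98000 MATCH
  Ivan Thomas: 49000
  Quinn Smith: 87000 MATCH
  Eve Wilson: 111000 MATCH

Count: 4

4


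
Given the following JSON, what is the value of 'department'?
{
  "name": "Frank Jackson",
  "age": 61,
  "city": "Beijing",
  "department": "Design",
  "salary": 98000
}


Looking up field 'department'
Value: Design

Design


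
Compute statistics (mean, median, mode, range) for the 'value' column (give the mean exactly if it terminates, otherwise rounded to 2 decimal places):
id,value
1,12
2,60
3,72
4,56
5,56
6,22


Data: [12, 60, 72, 56, 56, 22]
Count: 6
Sum: 278
Mean: 278/6 ≈ 46.33 (rounded to 2 decimal places)
Sorted: [12, 22, 56, 56, 60, 72]
Median: 56.0
Mode: 56 (2 times)
Range: 72 - 12 = 60
Min: 12, Max: 72

mean≈46.33, median=56.0, mode=56, range=60


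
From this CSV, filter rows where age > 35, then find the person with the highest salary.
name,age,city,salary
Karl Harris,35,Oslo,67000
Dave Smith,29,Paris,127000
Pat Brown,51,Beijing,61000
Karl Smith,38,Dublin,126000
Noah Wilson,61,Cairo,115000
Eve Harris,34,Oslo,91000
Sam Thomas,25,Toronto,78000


Filter: age > 35
Sort by: salary (descending)

Filtered records (3):
  Karl Smith, age 38, salary $126000
  Noah Wilson, age 61, salary $115000
  Pat Brown, age 51, salary $61000

Highest salary: Karl Smith ($126000)

Karl Smith


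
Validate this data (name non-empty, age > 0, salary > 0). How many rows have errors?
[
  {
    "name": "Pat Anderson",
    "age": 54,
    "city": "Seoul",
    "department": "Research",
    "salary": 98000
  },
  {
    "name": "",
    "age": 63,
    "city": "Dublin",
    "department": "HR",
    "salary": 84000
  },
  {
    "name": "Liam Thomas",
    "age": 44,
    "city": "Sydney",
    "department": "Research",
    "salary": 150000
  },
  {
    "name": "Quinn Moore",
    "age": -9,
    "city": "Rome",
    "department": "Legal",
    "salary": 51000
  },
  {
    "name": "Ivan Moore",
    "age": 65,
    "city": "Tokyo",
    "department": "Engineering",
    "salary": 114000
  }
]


Validating 5 records:
Rules: name non-empty, age > 0, salary > 0

  Row 1 (Pat Anderson): OK
  Row 2 (???): empty name
  Row 3 (Liam Thomas): OK
  Row 4 (Quinn Moore): negative age: -9
  Row 5 (Ivan Moore): OK

Total errors: 2

2 errors


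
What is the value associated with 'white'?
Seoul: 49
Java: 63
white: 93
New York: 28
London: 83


Looking up key 'white'
Value: 93

93


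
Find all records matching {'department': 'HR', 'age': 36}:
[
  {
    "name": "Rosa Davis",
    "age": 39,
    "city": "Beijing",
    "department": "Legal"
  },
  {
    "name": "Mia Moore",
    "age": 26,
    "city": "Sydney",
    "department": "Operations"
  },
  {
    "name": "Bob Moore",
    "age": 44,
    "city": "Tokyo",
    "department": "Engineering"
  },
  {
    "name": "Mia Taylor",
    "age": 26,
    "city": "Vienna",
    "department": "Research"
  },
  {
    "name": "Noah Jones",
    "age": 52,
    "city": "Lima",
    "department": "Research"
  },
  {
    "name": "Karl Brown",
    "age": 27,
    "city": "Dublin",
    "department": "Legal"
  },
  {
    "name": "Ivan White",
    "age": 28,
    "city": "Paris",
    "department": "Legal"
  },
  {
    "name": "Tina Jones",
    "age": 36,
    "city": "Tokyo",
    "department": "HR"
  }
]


Search criteria: {'department': 'HR', 'age': 36}

Checking 8 records:
  Rosa Davis: {department: Legal, age: 39}
  Mia Moore: {department: Operations, age: 26}
  Bob Moore: {department: Engineering, age: 44}
  Mia Taylor: {department: Research, age: 26}
  Noah Jones: {department: Research, age: 52}
  Karl Brown: {department: Legal, age: 27}
  Ivan White: {department: Legal, age: 28}
  Tina Jones: {department: HR, age: 36} <-- MATCH

Matches: ["Tina Jones"]

["Tina Jones"]


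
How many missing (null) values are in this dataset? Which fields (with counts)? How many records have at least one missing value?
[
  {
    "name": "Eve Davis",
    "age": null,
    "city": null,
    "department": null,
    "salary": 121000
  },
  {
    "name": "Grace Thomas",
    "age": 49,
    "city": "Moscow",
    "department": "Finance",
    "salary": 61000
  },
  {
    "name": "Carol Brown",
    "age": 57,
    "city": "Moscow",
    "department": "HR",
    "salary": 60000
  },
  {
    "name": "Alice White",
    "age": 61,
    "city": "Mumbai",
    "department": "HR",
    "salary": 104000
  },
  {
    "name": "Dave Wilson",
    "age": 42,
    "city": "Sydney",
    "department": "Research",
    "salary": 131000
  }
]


Checking for missing (null) values in 5 records:

  Eve Davis: age, city, department
  Grace Thomas: complete
  Carol Brown: complete
  Alice White: complete
  Dave Wilson: complete

Per field:
  name: 0 missing
  age: 1 missing
  city: 1 missing
  department: 1 missing
  salary: 0 missing

Total missing values: 3
Records with any missing: 1

3 missing values (age: 1, city: 1, department: 1); 1 incomplete records


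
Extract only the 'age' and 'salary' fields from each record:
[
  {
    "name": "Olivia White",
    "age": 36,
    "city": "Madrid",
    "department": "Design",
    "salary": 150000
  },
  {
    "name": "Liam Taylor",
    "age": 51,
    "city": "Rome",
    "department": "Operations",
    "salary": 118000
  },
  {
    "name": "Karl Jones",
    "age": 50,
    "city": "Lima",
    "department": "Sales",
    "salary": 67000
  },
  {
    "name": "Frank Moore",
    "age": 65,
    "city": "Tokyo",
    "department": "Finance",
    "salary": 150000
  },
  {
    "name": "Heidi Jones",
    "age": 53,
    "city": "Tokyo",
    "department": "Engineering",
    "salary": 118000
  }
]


Original: 5 records with fields: name, age, city, department, salary
Keep: ['age', 'salary']
Drop: ['name', 'city', 'department']
Result: 5 records, 2 fields each

[
  {
    "age": 36,
    "salary": 150000
  },
  {
    "age": 51,
    "salary": 118000
  },
  {
    "age": 50,
    "salary": 67000
  },
  {
    "age": 65,
    "salary": 150000
  },
  {
    "age": 53,
    "salary": 118000
  }
]


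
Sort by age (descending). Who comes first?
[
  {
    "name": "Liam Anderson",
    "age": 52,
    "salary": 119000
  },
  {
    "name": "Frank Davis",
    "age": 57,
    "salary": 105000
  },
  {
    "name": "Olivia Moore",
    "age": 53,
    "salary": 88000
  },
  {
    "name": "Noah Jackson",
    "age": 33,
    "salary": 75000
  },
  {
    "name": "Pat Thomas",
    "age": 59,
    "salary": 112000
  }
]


Sort by: age (descending)

Sorted order:
  1. Pat Thomas (age = 59)
  2. Frank Davis (age = 57)
  3. Olivia Moore (age = 53)
  4. Liam Anderson (age = 52)
  5. Noah Jackson (age = 33)

First: Pat Thomas

Pat Thomas


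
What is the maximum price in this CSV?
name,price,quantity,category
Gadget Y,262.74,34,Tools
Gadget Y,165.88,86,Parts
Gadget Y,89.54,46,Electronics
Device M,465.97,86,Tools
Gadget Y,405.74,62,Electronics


Computing maximum price:
Values: [262.74, 165.88, 89.54, 465.97, 405.74]
Max = 465.97

465.97


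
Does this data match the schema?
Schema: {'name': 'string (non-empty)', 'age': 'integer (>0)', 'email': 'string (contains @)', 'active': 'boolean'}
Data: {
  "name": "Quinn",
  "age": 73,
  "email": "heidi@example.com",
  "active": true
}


Validating each field against schema:
  name: OK (non-empty string)
  age: OK (positive integer)
  email: OK (string with @)
  active: OK (boolean)

Result: VALID

VALID


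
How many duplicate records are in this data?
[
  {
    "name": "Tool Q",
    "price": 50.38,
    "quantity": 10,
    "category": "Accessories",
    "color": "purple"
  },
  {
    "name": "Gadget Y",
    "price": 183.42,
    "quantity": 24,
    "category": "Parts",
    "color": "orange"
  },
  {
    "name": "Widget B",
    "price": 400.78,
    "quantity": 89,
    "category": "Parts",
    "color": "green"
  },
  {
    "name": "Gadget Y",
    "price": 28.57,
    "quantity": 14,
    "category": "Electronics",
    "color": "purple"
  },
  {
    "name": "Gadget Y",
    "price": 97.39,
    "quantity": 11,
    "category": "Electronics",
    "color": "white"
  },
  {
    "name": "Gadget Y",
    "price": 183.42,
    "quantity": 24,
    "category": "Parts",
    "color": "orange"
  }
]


Checking 6 records for duplicates:

  Row 1: Tool Q ($50.38, qty 10)
  Row 2: Gadget Y ($183.42, qty 24)
  Row 3: Widget B ($400.78, qty 89)
  Row 4: Gadget Y ($28.57, qty 14)
  Row 5: Gadget Y ($97.39, qty 11)
  Row 6: Gadget Y ($183.42, qty 24) <-- DUPLICATE

Duplicates found: 1
Unique records: 5

1 duplicates, 5 unique


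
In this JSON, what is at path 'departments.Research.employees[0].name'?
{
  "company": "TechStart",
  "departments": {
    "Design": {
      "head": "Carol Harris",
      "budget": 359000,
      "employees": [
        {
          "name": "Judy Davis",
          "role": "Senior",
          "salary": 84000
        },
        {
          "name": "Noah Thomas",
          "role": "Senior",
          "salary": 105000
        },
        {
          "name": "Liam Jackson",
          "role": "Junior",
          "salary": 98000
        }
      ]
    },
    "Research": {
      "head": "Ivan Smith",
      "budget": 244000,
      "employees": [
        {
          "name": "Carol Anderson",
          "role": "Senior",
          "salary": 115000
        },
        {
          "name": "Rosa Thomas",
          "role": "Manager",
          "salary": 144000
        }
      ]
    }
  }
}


Path: departments.Research.employees[0].name

Navigate:
  -> departments
  -> Research
  -> employees[0].name = 'Carol Anderson'

Carol Anderson


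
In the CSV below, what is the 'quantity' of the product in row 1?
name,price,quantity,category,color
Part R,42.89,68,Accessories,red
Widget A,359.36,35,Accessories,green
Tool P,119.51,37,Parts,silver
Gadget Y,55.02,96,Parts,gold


Query: Row 1 ('Part R'), column 'quantity'
Value: 68

68


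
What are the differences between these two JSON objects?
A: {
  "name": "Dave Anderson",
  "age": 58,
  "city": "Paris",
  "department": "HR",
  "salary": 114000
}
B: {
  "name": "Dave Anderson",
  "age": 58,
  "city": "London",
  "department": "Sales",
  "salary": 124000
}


Comparing each field (in key order):
  name: same
  age: same
  city: DIFFERENT
  department: DIFFERENT
  salary: DIFFERENT
Differences:
  city: Paris -> London
  department: HR -> Sales
  salary: 114000 -> 124000

3 field(s) changed

3 changes: city, department, salary


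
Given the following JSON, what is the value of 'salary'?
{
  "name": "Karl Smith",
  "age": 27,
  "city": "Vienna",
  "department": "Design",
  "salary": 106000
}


Looking up field 'salary'
Value: 106000

106000


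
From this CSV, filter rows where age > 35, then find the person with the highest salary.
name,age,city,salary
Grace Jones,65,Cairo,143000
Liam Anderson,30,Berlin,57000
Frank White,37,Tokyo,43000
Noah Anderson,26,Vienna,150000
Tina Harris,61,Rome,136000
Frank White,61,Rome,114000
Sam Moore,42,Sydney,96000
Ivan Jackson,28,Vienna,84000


Filter: age > 35
Sort by: salary (descending)

Filtered records (5):
  Grace Jones, age 65, salary $143000
  Tina Harris, age 61, salary $136000
  Frank White, age 61, salary $114000
  Sam Moore, age 42, salary $96000
  Frank White, age 37, salary $43000

Highest salary: Grace Jones ($143000)

Grace Jones


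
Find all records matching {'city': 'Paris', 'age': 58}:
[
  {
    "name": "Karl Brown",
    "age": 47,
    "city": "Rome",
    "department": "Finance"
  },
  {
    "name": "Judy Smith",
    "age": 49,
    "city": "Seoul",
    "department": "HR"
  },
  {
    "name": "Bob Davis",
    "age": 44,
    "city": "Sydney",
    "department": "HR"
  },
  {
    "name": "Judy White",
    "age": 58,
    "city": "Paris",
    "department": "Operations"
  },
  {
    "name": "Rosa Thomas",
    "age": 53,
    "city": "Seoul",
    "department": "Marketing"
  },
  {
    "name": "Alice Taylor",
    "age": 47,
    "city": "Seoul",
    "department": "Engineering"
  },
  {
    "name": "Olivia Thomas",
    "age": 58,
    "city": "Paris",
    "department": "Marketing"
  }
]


Search criteria: {'city': 'Paris', 'age': 58}

Checking 7 records:
  Karl Brown: {city: Rome, age: 47}
  Judy Smith: {city: Seoul, age: 49}
  Bob Davis: {city: Sydney, age: 44}
  Judy White: {city: Paris, age: 58} <-- MATCH
  Rosa Thomas: {city: Seoul, age: 53}
  Alice Taylor: {city: Seoul, age: 47}
  Olivia Thomas: {city: Paris, age: 58} <-- MATCH

Matches: ["Judy White", "Olivia Thomas"]

["Judy White", "Olivia Thomas"]


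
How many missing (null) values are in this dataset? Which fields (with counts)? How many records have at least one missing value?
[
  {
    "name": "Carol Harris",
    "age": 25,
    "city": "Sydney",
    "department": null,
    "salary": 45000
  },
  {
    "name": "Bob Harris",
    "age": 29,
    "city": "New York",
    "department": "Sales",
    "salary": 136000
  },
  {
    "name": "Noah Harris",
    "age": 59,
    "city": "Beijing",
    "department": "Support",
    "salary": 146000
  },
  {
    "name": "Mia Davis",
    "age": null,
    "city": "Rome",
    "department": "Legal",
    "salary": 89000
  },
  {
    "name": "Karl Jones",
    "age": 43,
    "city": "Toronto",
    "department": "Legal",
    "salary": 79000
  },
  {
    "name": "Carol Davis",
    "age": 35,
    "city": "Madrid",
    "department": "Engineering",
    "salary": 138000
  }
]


Checking for missing (null) values in 6 records:

  Carol Harris: department
  Bob Harris: complete
  Noah Harris: complete
  Mia Davis: age
  Karl Jones: complete
  Carol Davis: complete

Per field:
  name: 0 missing
  age: 1 missing
  city: 0 missing
  department: 1 missing
  salary: 0 missing

Total missing values: 2
Records with any missing: 2

2 missing values (age: 1, department: 1); 2 incomplete records


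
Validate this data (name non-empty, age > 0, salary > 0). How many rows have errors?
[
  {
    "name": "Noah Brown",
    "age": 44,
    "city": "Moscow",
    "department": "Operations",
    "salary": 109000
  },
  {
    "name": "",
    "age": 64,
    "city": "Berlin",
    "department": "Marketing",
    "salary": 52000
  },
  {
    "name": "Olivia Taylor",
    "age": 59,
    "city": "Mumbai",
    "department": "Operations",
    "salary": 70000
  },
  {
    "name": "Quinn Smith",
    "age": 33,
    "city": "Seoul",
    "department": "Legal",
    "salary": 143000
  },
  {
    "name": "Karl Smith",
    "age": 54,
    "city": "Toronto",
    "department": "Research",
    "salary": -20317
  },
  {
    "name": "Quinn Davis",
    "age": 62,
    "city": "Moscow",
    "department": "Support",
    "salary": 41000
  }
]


Validating 6 records:
Rules: name non-empty, age > 0, salary > 0

  Row 1 (Noah Brown): OK
  Row 2 (???): empty name
  Row 3 (Olivia Taylor): OK
  Row 4 (Quinn Smith): OK
  Row 5 (Karl Smith): negative salary: -20317
  Row 6 (Quinn Davis): OK

Total errors: 2

2 errors


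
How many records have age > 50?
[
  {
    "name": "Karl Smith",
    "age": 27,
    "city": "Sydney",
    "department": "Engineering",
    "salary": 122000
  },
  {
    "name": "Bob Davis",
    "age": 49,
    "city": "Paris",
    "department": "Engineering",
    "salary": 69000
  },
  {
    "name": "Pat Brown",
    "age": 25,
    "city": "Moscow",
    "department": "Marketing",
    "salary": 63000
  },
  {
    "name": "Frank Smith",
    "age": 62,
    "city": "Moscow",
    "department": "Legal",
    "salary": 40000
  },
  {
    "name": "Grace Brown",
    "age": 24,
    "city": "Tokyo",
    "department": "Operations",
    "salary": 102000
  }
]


Data: 5 records
Condition: age > 50

Checking each record:
  Karl Smith: 27
  Bob Davis: 49
  Pat Brown: 25
  Frank Smith: 62 MATCH
  Grace Brown: 24

Count: 1

1


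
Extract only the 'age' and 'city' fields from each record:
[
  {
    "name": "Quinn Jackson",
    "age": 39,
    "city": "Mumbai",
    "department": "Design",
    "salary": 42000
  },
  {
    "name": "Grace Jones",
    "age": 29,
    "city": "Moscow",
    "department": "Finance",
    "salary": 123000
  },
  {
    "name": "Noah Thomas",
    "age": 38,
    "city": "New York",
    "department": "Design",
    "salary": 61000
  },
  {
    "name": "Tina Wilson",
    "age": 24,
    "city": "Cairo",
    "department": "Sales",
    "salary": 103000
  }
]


Original: 4 records with fields: name, age, city, department, salary
Keep: ['age', 'city']
Drop: ['name', 'department', 'salary']
Result: 4 records, 2 fields each

[
  {
    "age": 39,
    "city": "Mumbai"
  },
  {
    "age": 29,
    "city": "Moscow"
  },
  {
    "age": 38,
    "city": "New York"
  },
  {
    "age": 24,
    "city": "Cairo"
  }
]


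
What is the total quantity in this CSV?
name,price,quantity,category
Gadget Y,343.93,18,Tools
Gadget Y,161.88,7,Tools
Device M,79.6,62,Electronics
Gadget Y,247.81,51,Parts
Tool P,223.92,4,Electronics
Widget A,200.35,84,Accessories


Computing total quantity:
Values: [18, 7, 62, 51, 4, 84]
Sum = 226

226


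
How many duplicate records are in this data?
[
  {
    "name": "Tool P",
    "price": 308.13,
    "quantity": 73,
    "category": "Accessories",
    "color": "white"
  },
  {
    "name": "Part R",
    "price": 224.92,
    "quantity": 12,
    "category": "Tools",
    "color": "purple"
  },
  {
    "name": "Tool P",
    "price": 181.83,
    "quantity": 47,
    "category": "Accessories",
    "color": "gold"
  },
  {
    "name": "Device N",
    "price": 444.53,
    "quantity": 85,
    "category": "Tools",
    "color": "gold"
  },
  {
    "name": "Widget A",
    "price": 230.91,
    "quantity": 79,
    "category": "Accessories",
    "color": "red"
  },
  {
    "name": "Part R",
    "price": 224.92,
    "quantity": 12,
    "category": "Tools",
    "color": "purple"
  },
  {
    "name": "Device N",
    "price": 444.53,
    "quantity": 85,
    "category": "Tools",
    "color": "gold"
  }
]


Checking 7 records for duplicates:

  Row 1: Tool P ($308.13, qty 73)
  Row 2: Part R ($224.92, qty 12)
  Row 3: Tool P ($181.83, qty 47)
  Row 4: Device N ($444.53, qty 85)
  Row 5: Widget A ($230.91, qty 79)
  Row 6: Part R ($224.92, qty 12) <-- DUPLICATE
  Row 7: Device N ($444.53, qty 85) <-- DUPLICATE

Duplicates found: 2
Unique records: 5

2 duplicates, 5 unique


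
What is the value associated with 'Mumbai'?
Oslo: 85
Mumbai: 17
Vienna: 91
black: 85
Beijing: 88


Looking up key 'Mumbai'
Value: 17

17


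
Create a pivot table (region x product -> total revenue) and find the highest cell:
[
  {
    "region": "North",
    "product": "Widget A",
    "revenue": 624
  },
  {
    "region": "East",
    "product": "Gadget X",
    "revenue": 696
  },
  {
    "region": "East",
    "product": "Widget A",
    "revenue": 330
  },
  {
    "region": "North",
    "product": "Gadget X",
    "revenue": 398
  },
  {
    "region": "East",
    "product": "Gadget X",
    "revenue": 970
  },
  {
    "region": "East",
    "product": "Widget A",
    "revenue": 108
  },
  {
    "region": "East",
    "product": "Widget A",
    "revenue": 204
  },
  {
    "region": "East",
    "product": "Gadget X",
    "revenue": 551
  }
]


Pivot: region (rows) x product (columns) -> total revenue

     Gadget X      Widget A    
East          2217           642  
North          398           624  

Highest: East / Gadget X = $2217

East / Gadget X = $2217


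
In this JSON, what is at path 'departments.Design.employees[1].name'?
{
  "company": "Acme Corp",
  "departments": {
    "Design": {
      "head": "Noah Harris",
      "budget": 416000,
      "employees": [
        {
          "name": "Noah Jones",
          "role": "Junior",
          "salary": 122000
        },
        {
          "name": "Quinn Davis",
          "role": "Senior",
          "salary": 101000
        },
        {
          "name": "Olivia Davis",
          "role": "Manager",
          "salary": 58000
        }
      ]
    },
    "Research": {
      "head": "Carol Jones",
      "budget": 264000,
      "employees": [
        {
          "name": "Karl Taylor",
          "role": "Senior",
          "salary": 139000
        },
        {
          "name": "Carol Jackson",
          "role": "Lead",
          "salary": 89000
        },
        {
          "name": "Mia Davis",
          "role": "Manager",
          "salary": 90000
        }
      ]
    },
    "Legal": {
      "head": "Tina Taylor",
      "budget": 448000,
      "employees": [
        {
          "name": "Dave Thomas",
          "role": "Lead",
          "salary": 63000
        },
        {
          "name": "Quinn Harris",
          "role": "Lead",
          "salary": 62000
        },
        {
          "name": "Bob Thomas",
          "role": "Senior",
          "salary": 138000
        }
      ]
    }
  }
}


Path: departments.Design.employees[1].name

Navigate:
  -> departments
  -> Design
  -> employees[1].name = 'Quinn Davis'

Quinn Davis
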